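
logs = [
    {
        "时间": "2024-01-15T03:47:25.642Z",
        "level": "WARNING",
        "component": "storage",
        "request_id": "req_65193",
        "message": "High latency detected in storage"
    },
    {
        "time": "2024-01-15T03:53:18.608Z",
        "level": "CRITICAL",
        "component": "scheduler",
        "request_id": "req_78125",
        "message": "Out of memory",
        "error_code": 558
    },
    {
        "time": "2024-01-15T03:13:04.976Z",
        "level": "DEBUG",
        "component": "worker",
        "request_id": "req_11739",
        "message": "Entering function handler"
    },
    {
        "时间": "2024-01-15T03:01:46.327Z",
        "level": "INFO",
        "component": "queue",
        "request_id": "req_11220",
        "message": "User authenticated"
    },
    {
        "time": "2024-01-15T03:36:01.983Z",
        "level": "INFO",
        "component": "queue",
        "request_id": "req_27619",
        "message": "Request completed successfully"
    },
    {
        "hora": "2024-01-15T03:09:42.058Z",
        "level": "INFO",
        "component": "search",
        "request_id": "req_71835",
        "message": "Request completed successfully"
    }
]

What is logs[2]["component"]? "worker"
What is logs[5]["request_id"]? "req_71835"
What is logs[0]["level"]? "WARNING"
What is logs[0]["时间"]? "2024-01-15T03:47:25.642Z"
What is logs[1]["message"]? "Out of memory"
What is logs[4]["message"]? "Request completed successfully"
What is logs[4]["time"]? "2024-01-15T03:36:01.983Z"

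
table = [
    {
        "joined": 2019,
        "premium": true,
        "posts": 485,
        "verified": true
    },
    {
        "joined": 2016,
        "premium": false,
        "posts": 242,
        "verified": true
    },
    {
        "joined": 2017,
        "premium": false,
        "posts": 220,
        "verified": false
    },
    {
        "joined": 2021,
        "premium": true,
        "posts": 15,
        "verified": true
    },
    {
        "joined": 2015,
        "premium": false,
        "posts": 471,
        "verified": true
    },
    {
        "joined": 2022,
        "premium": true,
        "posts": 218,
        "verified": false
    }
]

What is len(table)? 6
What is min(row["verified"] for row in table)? False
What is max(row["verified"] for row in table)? True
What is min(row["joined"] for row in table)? 2015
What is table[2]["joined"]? 2017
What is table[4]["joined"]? 2015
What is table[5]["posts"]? 218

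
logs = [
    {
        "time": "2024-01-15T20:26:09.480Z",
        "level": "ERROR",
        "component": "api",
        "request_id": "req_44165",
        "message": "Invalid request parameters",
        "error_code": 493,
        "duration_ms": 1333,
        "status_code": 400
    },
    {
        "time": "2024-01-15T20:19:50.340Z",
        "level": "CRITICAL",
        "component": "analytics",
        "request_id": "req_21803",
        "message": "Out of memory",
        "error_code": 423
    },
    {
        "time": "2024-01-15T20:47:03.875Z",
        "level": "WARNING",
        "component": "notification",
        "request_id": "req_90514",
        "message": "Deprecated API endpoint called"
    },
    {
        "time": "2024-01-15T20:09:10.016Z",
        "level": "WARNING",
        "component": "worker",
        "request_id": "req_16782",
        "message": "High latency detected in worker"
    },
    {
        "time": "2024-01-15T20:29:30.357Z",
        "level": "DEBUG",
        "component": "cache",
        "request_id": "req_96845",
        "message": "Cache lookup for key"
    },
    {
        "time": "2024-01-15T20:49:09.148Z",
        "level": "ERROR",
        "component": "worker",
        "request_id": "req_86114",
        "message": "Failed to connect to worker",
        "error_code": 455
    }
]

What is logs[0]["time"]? "2024-01-15T20:26:09.480Z"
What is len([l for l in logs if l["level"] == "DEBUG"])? 1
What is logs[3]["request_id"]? "req_16782"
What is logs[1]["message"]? "Out of memory"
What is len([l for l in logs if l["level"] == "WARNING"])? 2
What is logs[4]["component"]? "cache"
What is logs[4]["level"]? "DEBUG"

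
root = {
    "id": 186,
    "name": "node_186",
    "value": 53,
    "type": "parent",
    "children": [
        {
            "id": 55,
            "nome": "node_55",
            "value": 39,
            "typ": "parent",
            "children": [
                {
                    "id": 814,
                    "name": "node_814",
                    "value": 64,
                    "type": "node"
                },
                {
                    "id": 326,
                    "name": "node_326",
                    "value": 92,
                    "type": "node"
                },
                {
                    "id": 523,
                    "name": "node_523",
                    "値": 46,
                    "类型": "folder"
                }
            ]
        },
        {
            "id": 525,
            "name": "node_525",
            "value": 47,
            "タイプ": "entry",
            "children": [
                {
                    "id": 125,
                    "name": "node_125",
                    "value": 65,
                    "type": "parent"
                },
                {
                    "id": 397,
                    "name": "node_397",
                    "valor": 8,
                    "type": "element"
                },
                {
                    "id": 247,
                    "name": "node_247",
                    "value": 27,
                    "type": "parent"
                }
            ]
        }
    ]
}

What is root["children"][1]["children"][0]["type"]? "parent"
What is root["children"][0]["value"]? 39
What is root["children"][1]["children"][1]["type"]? "element"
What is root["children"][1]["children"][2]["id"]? 247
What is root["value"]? 53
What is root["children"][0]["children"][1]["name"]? "node_326"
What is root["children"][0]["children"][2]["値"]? 46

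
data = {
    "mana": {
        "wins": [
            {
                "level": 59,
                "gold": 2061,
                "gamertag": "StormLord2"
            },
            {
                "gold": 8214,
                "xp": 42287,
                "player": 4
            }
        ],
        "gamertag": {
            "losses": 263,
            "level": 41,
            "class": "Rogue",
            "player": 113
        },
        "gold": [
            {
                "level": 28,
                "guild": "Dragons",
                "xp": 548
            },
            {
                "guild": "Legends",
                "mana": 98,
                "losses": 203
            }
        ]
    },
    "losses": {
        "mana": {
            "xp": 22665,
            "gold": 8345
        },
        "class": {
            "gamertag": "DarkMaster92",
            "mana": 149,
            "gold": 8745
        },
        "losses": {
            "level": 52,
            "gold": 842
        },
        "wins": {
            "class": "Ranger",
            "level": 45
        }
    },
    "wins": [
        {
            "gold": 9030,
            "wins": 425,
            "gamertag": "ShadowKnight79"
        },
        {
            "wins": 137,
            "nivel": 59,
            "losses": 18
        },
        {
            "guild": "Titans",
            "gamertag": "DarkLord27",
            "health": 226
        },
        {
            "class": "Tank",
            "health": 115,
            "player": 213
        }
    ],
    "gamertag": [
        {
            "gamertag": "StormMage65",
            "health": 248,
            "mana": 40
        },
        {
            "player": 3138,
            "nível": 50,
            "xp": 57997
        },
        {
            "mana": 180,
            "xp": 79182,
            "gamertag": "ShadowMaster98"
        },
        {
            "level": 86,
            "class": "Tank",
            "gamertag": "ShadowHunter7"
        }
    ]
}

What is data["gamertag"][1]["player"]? 3138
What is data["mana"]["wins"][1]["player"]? 4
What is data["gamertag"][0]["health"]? 248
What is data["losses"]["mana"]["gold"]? 8345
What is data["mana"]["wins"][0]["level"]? 59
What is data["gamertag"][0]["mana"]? 40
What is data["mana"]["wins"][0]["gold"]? 2061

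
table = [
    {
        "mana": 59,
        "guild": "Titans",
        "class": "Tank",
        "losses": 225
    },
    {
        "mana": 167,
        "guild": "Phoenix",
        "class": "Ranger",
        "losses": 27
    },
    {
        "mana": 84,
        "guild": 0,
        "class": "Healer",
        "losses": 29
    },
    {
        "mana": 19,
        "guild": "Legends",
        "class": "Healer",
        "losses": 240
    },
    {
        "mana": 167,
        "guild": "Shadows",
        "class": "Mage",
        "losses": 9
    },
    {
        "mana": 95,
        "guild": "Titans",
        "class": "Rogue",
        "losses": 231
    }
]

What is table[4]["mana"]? 167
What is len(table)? 6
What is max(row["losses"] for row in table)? 240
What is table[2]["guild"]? 0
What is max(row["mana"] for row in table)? 167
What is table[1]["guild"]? "Phoenix"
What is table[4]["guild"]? "Shadows"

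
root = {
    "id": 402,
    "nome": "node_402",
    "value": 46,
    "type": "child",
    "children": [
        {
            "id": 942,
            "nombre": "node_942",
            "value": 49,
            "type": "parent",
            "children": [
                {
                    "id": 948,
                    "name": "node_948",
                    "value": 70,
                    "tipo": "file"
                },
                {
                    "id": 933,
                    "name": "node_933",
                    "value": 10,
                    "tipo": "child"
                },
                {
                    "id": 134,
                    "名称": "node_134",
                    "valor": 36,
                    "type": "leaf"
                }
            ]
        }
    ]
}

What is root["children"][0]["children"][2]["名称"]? "node_134"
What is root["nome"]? "node_402"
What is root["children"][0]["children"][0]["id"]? 948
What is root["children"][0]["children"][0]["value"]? 70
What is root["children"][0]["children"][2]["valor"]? 36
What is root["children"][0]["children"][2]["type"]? "leaf"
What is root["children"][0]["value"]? 49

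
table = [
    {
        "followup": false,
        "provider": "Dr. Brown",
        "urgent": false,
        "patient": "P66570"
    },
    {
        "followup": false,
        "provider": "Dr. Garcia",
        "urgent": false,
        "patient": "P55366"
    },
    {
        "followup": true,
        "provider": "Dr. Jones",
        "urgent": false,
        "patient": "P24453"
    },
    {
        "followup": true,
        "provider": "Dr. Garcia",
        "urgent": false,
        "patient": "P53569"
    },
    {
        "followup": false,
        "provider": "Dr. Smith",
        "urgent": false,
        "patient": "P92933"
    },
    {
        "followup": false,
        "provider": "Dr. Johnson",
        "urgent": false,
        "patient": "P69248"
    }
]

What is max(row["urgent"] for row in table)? False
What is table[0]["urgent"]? False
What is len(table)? 6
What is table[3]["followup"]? True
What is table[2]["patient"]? "P24453"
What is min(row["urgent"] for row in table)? False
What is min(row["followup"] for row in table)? False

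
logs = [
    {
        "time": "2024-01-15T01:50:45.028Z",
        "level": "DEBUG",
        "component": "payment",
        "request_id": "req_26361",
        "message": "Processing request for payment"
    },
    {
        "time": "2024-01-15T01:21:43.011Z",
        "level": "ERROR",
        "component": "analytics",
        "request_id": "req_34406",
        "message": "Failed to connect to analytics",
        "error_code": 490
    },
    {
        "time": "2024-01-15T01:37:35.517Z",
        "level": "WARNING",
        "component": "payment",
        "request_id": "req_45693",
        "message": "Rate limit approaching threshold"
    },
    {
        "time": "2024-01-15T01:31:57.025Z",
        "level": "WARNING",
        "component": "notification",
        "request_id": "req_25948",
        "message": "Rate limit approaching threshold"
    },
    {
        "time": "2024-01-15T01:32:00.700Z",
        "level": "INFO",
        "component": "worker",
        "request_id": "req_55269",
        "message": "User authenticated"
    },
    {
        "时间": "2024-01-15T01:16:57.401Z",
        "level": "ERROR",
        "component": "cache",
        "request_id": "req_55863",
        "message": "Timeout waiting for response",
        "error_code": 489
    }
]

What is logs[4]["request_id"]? "req_55269"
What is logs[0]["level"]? "DEBUG"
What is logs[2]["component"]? "payment"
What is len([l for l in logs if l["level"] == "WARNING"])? 2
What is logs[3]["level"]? "WARNING"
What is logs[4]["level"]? "INFO"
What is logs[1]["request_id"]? "req_34406"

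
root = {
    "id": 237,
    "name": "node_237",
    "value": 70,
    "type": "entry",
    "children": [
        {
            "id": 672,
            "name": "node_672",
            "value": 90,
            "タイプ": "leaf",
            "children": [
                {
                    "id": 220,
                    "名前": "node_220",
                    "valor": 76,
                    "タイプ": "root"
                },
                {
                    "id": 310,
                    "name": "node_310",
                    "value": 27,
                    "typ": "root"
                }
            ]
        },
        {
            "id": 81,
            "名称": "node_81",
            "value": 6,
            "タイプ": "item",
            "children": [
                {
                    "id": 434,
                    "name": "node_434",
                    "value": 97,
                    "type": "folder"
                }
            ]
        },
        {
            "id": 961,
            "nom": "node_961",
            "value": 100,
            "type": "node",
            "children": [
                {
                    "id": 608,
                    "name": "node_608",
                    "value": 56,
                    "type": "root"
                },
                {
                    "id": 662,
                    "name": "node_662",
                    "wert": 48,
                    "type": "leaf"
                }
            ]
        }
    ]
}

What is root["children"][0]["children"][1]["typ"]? "root"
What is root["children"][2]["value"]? 100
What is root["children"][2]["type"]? "node"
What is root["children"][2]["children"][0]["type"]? "root"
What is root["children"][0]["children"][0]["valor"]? 76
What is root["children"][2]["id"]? 961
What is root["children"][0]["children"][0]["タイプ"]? "root"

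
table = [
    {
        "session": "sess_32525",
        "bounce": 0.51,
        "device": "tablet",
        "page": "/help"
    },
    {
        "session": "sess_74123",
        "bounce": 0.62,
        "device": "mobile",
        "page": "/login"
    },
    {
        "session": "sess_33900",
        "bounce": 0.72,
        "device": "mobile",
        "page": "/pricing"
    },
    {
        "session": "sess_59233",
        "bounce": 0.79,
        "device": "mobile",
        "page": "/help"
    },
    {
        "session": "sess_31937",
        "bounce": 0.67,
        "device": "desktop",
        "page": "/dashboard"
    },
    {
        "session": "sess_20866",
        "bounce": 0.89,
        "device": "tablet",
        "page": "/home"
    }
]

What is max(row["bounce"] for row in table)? 0.89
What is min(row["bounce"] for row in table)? 0.51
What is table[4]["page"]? "/dashboard"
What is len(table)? 6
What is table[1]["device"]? "mobile"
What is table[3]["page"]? "/help"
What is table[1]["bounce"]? 0.62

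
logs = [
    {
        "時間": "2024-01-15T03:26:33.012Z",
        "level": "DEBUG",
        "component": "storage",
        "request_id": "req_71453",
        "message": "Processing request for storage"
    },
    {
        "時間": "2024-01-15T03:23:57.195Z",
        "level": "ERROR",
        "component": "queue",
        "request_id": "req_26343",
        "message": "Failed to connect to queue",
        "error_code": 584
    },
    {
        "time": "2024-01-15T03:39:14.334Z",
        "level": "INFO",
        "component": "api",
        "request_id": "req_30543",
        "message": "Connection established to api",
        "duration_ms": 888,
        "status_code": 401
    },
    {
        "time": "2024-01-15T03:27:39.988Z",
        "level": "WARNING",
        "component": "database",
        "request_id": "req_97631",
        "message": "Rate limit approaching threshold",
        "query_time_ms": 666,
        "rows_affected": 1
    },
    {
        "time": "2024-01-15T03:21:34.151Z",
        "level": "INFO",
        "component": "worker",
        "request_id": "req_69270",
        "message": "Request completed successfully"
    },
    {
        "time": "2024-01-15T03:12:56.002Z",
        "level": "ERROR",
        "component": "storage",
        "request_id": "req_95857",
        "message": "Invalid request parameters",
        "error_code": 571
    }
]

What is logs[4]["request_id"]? "req_69270"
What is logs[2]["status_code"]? 401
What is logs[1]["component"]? "queue"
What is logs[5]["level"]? "ERROR"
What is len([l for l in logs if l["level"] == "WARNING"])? 1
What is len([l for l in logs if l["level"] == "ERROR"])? 2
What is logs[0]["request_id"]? "req_71453"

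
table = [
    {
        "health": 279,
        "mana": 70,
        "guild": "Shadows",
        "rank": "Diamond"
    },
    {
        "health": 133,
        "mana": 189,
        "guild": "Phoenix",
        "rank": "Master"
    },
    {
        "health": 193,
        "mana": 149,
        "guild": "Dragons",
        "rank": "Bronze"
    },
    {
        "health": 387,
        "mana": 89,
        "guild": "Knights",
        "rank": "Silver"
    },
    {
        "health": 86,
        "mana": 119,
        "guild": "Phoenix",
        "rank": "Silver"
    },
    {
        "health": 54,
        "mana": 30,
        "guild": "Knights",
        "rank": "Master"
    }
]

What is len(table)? 6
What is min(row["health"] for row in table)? 54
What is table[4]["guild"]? "Phoenix"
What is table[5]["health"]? 54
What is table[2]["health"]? 193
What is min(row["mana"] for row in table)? 30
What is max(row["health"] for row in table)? 387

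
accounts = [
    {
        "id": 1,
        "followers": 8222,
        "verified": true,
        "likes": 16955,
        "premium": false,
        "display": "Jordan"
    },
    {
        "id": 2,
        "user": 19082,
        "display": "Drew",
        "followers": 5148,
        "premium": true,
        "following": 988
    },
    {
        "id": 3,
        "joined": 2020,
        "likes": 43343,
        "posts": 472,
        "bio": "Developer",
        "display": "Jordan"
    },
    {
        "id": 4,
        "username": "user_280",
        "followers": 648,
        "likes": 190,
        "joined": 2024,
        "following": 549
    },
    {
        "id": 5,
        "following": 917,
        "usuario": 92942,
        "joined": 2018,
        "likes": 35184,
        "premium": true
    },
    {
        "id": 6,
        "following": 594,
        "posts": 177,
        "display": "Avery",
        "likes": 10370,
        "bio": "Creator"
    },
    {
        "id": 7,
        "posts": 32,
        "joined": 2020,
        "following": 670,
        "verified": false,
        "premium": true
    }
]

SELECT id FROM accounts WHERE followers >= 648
[1, 2, 4]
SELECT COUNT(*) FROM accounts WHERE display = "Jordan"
2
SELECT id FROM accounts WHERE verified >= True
[1]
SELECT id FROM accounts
[1, 2, 3, 4, 5, 6, 7]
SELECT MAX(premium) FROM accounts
True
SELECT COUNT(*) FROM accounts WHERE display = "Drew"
1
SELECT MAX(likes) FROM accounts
43343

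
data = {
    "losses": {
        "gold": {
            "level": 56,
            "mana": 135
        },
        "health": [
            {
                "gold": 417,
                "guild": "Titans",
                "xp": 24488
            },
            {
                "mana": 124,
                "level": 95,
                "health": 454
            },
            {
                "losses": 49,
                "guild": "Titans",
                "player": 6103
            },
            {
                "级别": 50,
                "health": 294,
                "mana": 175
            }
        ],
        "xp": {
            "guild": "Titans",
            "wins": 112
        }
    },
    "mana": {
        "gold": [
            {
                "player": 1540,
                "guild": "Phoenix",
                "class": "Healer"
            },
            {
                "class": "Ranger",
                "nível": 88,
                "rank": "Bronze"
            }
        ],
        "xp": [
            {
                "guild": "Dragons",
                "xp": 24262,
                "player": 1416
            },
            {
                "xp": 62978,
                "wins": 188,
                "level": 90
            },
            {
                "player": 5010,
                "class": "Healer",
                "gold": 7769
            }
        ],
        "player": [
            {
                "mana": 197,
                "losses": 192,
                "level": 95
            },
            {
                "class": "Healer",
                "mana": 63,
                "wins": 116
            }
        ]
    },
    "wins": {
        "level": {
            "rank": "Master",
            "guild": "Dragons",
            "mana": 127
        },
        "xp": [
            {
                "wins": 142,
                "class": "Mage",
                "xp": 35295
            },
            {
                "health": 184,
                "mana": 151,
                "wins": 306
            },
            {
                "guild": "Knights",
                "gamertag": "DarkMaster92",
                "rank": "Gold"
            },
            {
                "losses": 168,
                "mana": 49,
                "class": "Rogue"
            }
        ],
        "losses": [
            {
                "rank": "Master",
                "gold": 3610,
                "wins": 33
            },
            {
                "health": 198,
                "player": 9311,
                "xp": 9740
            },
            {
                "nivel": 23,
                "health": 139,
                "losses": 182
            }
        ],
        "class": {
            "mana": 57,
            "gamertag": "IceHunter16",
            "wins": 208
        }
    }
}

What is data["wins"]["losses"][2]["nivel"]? 23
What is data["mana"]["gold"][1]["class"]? "Ranger"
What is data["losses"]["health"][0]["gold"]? 417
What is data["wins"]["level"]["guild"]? "Dragons"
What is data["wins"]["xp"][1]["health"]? 184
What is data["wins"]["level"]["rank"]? "Master"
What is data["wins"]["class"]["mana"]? 57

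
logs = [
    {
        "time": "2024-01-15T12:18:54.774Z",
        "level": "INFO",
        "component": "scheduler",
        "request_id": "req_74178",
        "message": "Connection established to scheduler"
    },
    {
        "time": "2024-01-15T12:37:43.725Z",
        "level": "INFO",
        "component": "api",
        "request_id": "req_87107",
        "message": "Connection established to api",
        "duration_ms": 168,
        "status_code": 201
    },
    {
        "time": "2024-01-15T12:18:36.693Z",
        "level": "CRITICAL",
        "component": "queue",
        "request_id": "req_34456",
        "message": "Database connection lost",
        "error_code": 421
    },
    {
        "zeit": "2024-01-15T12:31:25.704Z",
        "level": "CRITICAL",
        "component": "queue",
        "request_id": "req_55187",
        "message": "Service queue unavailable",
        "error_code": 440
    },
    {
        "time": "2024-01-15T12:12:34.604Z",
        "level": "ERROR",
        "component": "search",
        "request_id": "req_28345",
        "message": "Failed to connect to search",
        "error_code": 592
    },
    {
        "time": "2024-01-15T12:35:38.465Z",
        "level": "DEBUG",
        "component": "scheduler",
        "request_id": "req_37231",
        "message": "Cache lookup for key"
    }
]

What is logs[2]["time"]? "2024-01-15T12:18:36.693Z"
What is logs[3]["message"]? "Service queue unavailable"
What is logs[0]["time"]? "2024-01-15T12:18:54.774Z"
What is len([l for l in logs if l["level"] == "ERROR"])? 1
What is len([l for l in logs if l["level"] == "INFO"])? 2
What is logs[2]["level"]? "CRITICAL"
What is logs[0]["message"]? "Connection established to scheduler"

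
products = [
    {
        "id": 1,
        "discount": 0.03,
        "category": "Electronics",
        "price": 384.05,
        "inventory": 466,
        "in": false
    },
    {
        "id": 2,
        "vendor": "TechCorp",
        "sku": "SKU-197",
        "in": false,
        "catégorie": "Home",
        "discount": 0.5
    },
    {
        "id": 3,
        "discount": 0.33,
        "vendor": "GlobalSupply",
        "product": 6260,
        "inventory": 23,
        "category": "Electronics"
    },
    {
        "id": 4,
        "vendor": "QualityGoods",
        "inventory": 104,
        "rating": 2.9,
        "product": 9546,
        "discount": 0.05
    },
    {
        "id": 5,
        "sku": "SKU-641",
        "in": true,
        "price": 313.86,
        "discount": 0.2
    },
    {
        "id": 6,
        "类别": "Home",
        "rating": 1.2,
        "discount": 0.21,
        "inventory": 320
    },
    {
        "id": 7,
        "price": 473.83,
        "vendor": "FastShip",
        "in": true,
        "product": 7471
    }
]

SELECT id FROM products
[1, 2, 3, 4, 5, 6, 7]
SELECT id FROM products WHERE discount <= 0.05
[1, 4]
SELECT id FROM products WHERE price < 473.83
[1, 5]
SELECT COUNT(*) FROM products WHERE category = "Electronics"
2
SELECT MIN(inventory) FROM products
23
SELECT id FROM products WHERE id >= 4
[4, 5, 6, 7]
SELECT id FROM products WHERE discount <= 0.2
[1, 4, 5]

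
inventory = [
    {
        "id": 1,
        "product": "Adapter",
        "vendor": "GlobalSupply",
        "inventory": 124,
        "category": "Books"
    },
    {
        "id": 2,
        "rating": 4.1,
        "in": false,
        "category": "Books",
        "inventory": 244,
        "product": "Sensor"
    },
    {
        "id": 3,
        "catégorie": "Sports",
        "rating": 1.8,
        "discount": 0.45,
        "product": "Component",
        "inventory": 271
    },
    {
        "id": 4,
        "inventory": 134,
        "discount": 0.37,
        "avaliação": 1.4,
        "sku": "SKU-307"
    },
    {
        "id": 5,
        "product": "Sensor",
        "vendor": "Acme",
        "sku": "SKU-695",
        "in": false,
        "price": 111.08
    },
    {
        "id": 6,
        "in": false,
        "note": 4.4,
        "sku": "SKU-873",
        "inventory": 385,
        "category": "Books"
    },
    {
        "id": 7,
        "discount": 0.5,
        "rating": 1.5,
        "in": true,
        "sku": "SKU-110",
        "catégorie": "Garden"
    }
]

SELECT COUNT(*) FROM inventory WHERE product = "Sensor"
2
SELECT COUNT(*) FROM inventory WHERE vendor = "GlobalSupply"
1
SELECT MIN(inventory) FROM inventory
124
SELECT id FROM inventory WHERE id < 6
[1, 2, 3, 4, 5]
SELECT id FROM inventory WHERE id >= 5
[5, 6, 7]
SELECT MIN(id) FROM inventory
1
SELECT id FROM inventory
[1, 2, 3, 4, 5, 6, 7]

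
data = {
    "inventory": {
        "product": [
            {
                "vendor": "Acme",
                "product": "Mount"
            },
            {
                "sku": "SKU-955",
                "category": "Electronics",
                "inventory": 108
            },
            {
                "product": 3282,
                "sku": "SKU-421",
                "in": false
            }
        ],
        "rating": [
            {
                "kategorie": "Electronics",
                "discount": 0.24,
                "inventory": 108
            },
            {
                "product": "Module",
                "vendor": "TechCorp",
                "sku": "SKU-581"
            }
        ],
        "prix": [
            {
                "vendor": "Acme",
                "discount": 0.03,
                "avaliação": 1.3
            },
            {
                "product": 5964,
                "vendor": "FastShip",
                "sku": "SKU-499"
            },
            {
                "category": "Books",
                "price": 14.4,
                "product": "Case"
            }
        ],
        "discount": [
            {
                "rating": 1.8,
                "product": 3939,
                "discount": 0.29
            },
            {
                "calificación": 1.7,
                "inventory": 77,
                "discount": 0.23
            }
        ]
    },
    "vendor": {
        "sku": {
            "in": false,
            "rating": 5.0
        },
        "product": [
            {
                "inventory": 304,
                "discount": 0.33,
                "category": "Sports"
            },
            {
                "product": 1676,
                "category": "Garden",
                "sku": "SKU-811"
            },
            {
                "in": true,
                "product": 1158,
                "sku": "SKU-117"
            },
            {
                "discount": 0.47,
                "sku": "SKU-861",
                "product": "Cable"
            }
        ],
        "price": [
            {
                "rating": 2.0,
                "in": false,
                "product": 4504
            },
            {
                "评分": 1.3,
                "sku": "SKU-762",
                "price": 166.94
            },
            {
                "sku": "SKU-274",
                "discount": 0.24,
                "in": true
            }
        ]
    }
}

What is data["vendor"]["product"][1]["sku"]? "SKU-811"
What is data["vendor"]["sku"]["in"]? False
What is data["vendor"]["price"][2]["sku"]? "SKU-274"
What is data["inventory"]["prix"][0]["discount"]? 0.03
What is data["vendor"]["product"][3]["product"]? "Cable"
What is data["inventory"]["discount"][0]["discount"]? 0.29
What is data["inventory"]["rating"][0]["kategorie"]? "Electronics"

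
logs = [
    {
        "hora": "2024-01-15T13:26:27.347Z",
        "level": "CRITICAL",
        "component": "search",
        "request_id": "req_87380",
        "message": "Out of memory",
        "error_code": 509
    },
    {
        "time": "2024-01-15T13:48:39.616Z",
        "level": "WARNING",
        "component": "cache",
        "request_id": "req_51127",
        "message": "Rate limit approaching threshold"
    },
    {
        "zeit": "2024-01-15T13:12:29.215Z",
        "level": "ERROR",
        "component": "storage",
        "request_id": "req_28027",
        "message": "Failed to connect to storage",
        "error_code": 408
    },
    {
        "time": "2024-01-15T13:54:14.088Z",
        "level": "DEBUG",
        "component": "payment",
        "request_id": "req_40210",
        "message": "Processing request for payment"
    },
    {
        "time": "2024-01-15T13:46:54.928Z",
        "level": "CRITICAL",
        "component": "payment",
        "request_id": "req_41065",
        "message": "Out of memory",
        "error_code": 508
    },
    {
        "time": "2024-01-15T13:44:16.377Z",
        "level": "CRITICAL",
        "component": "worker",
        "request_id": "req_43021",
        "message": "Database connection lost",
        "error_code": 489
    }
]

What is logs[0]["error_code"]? 509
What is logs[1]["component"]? "cache"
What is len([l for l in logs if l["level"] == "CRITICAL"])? 3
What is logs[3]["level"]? "DEBUG"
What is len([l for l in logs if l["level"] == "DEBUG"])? 1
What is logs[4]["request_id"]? "req_41065"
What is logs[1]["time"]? "2024-01-15T13:48:39.616Z"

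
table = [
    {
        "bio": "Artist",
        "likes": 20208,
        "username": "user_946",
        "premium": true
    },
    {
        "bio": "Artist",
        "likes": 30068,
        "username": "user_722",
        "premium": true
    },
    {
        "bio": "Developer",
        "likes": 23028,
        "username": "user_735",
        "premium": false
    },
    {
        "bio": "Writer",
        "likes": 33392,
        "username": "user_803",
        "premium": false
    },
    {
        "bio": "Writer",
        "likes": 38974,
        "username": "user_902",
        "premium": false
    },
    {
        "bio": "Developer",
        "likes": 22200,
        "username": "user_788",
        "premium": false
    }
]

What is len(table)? 6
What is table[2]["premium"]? False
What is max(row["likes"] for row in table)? 38974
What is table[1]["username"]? "user_722"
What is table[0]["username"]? "user_946"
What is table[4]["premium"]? False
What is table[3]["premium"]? False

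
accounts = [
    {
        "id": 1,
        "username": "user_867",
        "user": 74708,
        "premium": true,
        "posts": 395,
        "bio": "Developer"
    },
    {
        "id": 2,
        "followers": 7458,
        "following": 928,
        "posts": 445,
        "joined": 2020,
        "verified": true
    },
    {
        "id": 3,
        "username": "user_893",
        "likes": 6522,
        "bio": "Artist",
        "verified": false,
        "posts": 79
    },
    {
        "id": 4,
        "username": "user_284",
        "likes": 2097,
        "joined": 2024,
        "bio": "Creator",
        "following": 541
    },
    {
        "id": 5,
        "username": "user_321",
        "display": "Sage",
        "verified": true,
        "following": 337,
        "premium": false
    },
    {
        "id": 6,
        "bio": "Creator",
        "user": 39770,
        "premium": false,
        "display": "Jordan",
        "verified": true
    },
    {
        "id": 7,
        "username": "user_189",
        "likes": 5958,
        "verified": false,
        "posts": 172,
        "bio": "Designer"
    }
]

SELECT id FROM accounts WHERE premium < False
[]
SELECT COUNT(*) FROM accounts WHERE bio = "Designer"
1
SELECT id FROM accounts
[1, 2, 3, 4, 5, 6, 7]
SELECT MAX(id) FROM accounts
7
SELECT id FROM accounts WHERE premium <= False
[5, 6]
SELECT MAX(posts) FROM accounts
445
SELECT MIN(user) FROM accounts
39770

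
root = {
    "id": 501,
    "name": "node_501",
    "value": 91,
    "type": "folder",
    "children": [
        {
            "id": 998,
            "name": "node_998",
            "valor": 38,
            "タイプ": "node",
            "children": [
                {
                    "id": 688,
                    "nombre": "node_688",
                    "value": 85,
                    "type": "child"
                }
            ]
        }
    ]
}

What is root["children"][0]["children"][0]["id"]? 688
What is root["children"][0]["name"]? "node_998"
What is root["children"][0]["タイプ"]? "node"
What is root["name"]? "node_501"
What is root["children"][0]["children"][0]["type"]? "child"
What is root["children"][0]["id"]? 998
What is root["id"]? 501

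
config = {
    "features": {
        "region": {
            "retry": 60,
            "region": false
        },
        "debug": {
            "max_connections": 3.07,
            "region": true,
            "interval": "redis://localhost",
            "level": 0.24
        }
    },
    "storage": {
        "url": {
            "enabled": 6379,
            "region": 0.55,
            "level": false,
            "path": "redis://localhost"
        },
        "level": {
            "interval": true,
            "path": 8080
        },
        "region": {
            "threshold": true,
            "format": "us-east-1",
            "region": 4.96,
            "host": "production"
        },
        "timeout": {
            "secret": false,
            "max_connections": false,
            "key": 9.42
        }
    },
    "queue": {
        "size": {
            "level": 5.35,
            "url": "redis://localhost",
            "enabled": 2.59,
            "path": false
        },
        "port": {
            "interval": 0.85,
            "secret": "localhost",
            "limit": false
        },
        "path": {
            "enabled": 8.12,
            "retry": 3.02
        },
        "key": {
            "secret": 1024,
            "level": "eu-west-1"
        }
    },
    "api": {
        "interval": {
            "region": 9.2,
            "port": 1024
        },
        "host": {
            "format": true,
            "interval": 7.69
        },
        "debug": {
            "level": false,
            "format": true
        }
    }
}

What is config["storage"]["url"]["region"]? 0.55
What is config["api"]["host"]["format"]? True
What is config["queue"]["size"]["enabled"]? 2.59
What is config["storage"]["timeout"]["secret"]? False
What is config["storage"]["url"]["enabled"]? 6379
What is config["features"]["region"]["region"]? False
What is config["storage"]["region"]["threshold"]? True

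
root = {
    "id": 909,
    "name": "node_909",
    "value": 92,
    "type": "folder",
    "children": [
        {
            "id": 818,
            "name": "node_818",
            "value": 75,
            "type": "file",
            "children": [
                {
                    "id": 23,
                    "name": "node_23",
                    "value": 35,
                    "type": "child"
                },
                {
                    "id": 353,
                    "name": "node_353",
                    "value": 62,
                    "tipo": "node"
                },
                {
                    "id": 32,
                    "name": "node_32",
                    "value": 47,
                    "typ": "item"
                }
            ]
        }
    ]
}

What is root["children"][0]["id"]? 818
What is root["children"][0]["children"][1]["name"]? "node_353"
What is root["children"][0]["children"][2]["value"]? 47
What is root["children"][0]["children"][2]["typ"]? "item"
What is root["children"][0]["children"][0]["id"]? 23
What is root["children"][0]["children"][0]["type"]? "child"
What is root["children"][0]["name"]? "node_818"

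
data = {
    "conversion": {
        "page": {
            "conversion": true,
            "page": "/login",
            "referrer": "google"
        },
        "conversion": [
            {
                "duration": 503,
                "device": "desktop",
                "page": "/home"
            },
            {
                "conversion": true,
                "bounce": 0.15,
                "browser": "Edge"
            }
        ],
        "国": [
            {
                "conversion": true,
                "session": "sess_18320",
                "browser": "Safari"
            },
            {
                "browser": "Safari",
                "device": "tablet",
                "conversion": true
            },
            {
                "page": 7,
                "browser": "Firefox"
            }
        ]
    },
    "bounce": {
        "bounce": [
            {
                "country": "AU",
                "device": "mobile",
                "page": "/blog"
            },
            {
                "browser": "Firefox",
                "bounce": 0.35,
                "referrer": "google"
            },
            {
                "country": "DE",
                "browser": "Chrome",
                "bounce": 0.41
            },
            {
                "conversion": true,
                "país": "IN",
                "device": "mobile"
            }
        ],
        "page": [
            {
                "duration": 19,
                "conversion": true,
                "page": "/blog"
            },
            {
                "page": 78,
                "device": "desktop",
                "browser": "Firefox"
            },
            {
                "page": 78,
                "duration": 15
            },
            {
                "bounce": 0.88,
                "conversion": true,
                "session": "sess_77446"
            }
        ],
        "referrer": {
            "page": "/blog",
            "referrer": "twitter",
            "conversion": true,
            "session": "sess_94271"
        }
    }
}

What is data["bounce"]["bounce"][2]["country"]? "DE"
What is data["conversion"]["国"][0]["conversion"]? True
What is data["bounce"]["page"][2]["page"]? 78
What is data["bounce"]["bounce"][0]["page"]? "/blog"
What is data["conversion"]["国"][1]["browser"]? "Safari"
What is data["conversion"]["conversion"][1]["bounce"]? 0.15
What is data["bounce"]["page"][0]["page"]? "/blog"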